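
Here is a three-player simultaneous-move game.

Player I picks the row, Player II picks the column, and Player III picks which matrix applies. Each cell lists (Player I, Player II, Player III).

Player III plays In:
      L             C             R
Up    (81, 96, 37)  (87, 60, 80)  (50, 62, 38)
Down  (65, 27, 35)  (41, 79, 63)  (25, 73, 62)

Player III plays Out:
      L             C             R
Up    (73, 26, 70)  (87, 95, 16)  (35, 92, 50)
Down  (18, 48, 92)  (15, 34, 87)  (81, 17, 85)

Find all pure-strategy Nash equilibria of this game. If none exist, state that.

No pure-strategy Nash equilibrium.

Player I against (L, In): payoffs 81, 65 → best response Up.
Player I against (L, Out): payoffs 73, 18 → best response Up.
Player I against (C, In): payoffs 87, 41 → best response Up.
Player I against (C, Out): payoffs 87, 15 → best response Up.
Player I against (R, In): payoffs 50, 25 → best response Up.
Player I against (R, Out): payoffs 35, 81 → best response Down.
Player II against (Up, In): payoffs 96, 60, 62 → best response L.
Player II against (Up, Out): payoffs 26, 95, 92 → best response C.
Player II against (Down, In): payoffs 27, 79, 73 → best response C.
Player II against (Down, Out): payoffs 48, 34, 17 → best response L.
Player III against (Up, L): payoffs 37, 70 → best response Out.
Player III against (Up, C): payoffs 80, 16 → best response In.
Player III against (Up, R): payoffs 38, 50 → best response Out.
Player III against (Down, L): payoffs 35, 92 → best response Out.
Player III against (Down, C): payoffs 63, 87 → best response Out.
Player III against (Down, R): payoffs 62, 85 → best response Out.
No profile is a mutual best response for all players.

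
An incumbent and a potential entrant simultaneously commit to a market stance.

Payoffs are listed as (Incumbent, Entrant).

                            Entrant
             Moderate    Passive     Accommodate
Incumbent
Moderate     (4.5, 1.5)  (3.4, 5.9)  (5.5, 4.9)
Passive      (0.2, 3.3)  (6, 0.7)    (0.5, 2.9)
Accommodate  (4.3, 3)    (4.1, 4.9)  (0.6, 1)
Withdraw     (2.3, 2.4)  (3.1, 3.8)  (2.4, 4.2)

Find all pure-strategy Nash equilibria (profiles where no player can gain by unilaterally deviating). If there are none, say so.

No pure-strategy Nash equilibrium.

Mark each player's best response to every combination of opponents' strategies; a profile where every player is best-responding is a pure Nash equilibrium.
Incumbent against Moderate: payoffs 4.5, 0.2, 4.3, 2.3 → best response Moderate.
Incumbent against Passive: payoffs 3.4, 6, 4.1, 3.1 → best response Passive.
Incumbent against Accommodate: payoffs 5.5, 0.5, 0.6, 2.4 → best response Moderate.
Entrant against Moderate: payoffs 1.5, 5.9, 4.9 → best response Passive.
Entrant against Passive: payoffs 3.3, 0.7, 2.9 → best response Moderate.
Entrant against Accommodate: payoffs 3, 4.9, 1 → best response Passive.
Entrant against Withdraw: payoffs 2.4, 3.8, 4.2 → best response Accommodate.
No profile is a mutual best response for all players.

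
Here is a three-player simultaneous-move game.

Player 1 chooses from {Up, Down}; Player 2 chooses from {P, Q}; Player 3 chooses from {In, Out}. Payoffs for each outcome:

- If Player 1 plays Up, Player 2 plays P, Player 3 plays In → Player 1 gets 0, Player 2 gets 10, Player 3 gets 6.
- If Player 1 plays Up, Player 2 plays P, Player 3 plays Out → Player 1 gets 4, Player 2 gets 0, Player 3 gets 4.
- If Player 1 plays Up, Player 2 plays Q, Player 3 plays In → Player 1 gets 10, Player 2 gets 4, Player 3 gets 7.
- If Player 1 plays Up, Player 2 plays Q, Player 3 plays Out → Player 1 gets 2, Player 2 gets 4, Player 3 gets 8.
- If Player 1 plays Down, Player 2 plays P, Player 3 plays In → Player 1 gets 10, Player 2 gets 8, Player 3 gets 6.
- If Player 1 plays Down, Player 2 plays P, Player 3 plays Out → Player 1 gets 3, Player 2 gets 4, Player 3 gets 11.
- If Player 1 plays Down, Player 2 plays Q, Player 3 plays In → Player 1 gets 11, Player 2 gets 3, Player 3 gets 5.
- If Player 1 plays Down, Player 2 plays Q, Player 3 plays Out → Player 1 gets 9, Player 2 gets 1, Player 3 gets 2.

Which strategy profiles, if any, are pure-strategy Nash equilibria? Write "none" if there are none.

(Up, P, In): Player 1 can switch to Down (0 → 10). Not NE.
(Up, P, Out): Player 2 can switch to Q (0 → 4). Not NE.
(Up, Q, In): Player 1 can switch to Down (10 → 11). Not NE.
(Up, Q, Out): Player 1 can switch to Down (2 → 9). Not NE.
(Down, P, In): Player 3 can switch to Out (6 → 11). Not NE.
(Down, P, Out): Player 1 can switch to Up (3 → 4). Not NE.
(Down, Q, In): Player 2 can switch to P (3 → 8). Not NE.
(Down, Q, Out): Player 2 can switch to P (1 → 4). Not NE.

none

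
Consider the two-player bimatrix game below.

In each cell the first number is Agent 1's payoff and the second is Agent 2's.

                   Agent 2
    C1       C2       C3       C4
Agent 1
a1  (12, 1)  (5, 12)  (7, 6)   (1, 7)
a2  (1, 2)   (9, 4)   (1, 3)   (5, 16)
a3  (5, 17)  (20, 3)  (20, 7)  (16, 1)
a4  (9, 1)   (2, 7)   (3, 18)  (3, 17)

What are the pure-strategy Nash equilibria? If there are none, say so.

There is no pure-strategy Nash equilibrium.

Agent 1 against C1: payoffs 12, 1, 5, 9 → best response a1.
Agent 1 against C2: payoffs 5, 9, 20, 2 → best response a3.
Agent 1 against C3: payoffs 7, 1, 20, 3 → best response a3.
Agent 1 against C4: payoffs 1, 5, 16, 3 → best response a3.
Agent 2 against a1: payoffs 1, 12, 6, 7 → best response C2.
Agent 2 against a2: payoffs 2, 4, 3, 16 → best response C4.
Agent 2 against a3: payoffs 17, 3, 7, 1 → best response C1.
Agent 2 against a4: payoffs 1, 7, 18, 17 → best response C3.
No profile is a mutual best response for all players.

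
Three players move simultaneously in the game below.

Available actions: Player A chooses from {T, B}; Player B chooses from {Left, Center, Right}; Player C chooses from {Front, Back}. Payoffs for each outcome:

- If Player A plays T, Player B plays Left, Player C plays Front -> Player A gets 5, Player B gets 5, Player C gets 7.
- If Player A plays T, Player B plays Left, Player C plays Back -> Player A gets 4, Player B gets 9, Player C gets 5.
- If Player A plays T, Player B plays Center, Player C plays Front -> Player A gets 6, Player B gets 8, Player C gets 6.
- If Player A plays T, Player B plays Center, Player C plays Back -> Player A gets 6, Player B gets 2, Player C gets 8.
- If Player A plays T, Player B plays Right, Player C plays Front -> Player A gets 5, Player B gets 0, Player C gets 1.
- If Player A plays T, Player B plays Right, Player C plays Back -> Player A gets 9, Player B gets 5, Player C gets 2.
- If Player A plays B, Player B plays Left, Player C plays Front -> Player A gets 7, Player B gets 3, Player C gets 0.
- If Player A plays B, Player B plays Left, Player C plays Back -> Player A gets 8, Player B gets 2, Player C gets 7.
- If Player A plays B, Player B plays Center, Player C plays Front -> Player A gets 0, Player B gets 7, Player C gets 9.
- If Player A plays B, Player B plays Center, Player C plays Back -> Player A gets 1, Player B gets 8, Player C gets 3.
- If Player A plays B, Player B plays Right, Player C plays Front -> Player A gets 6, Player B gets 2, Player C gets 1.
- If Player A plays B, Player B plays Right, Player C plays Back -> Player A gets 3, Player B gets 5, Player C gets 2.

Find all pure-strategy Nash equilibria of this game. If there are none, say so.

No pure-strategy Nash equilibrium.

(T, Left, Front): Player A can switch to B (5 → 7). Not NE.
(T, Left, Back): Player A can switch to B (4 → 8). Not NE.
(T, Center, Front): Player C can switch to Back (6 → 8). Not NE.
(T, Center, Back): Player B can switch to Left (2 → 9). Not NE.
(T, Right, Front): Player A can switch to B (5 → 6). Not NE.
(T, Right, Back): Player B can switch to Left (5 → 9). Not NE.
(B, Left, Front): Player B can switch to Center (3 → 7). Not NE.
(B, Left, Back): Player B can switch to Center (2 → 8). Not NE.
(B, Center, Front): Player A can switch to T (0 → 6). Not NE.
(B, Center, Back): Player A can switch to T (1 → 6). Not NE.
(B, Right, Front): Player B can switch to Left (2 → 3). Not NE.
(B, Right, Back): Player A can switch to T (3 → 9). Not NE.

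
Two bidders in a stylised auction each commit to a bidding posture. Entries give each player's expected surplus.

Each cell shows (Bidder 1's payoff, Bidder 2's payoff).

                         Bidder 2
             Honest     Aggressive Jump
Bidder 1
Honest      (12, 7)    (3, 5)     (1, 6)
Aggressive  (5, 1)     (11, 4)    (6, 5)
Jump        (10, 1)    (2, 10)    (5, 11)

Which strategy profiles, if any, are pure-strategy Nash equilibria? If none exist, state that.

(Honest, Honest), (Aggressive, Jump)

Bidder 1 against Honest: payoffs 12, 5, 10 → best response Honest.
Bidder 1 against Aggressive: payoffs 3, 11, 2 → best response Aggressive.
Bidder 1 against Jump: payoffs 1, 6, 5 → best response Aggressive.
Bidder 2 against Honest: payoffs 7, 5, 6 → best response Honest.
Bidder 2 against Aggressive: payoffs 1, 4, 5 → best response Jump.
Bidder 2 against Jump: payoffs 1, 10, 11 → best response Jump.
Mutual best responses: (Honest, Honest); (Aggressive, Jump).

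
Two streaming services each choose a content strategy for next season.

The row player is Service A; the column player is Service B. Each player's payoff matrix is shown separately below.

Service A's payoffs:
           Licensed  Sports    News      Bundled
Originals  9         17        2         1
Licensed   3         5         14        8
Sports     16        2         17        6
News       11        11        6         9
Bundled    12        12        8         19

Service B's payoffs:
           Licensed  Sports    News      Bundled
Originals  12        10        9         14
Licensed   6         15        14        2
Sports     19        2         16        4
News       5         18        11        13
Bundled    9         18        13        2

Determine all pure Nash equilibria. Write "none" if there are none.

Pure NE: (Sports, Licensed)

Service A against Licensed: payoffs 9, 3, 16, 11, 12 → best response Sports.
Service A against Sports: payoffs 17, 5, 2, 11, 12 → best response Originals.
Service A against News: payoffs 2, 14, 17, 6, 8 → best response Sports.
Service A against Bundled: payoffs 1, 8, 6, 9, 19 → best response Bundled.
Service B against Originals: payoffs 12, 10, 9, 14 → best response Bundled.
Service B against Licensed: payoffs 6, 15, 14, 2 → best response Sports.
Service B against Sports: payoffs 19, 2, 16, 4 → best response Licensed.
Service B against News: payoffs 5, 18, 11, 13 → best response Sports.
Service B against Bundled: payoffs 9, 18, 13, 2 → best response Sports.
Mutual best responses: (Sports, Licensed).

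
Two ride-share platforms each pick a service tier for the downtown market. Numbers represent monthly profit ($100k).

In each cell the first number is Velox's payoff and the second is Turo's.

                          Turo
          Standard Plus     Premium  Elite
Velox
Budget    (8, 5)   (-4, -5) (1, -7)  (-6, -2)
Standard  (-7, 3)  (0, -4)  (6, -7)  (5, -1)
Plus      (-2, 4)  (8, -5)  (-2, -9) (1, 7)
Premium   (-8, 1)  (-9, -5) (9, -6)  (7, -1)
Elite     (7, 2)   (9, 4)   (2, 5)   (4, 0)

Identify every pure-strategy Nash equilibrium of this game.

(Budget, Standard)

(Budget, Standard): Velox gets 8, best alternative 7; Turo gets 5, best alternative -2. No profitable deviation — NE.
(Budget, Plus): Velox can switch to Standard (-4 → 0). Not NE.
(Budget, Premium): Velox can switch to Standard (1 → 6). Not NE.
(Budget, Elite): Velox can switch to Standard (-6 → 5). Not NE.
(Standard, Standard): Velox can switch to Budget (-7 → 8). Not NE.
(Standard, Plus): Velox can switch to Plus (0 → 8). Not NE.
(Standard, Premium): Velox can switch to Premium (6 → 9). Not NE.
(The remaining 13 profiles each have a profitable deviation by the same check.)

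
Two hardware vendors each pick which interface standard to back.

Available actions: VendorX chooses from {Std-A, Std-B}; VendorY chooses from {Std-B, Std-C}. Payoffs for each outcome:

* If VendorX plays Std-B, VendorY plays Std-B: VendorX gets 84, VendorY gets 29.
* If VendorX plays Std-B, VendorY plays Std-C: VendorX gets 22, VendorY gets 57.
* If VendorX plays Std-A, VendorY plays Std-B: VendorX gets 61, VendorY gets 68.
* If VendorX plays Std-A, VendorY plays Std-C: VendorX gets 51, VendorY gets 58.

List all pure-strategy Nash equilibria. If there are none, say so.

No pure-strategy Nash equilibrium.

Mark each player's best response to every combination of opponents' strategies; a profile where every player is best-responding is a pure Nash equilibrium.
VendorX against Std-B: payoffs 61, 84 → best response Std-B.
VendorX against Std-C: payoffs 51, 22 → best response Std-A.
VendorY against Std-A: payoffs 68, 58 → best response Std-B.
VendorY against Std-B: payoffs 29, 57 → best response Std-C.
No profile is a mutual best response for all players.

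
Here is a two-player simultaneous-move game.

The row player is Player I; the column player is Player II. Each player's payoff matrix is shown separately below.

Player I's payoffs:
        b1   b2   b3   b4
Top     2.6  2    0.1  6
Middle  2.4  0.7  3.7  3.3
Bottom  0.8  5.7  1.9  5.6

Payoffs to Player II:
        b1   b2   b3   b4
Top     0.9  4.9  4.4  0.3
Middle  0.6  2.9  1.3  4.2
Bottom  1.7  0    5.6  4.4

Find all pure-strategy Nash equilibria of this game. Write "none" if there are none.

This game has no pure Nash equilibrium.

(Top, b1): Player II can switch to b2 (0.9 → 4.9). Not NE.
(Top, b2): Player I can switch to Bottom (2 → 5.7). Not NE.
(Top, b3): Player I can switch to Middle (0.1 → 3.7). Not NE.
(Top, b4): Player II can switch to b1 (0.3 → 0.9). Not NE.
(Middle, b1): Player I can switch to Top (2.4 → 2.6). Not NE.
(Middle, b2): Player I can switch to Top (0.7 → 2). Not NE.
(Middle, b3): Player II can switch to b2 (1.3 → 2.9). Not NE.
(Middle, b4): Player I can switch to Top (3.3 → 6). Not NE.
(The remaining 4 profiles each have a profitable deviation by the same check.)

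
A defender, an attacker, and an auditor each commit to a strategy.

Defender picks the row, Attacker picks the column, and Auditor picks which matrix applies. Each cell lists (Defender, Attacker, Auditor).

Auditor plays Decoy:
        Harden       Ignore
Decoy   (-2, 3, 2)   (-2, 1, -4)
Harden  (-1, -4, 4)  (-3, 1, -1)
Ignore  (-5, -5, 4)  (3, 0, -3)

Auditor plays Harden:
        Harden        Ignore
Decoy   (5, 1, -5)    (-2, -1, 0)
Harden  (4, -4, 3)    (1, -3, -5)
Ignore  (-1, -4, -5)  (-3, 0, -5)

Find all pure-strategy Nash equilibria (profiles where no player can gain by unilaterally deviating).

For each strategy profile, look for a profitable unilateral deviation.
(Decoy, Harden, Decoy): Defender can switch to Harden (-2 → -1). Not NE.
(Decoy, Harden, Harden): Auditor can switch to Decoy (-5 → 2). Not NE.
(Decoy, Ignore, Decoy): Defender can switch to Ignore (-2 → 3). Not NE.
(Decoy, Ignore, Harden): Defender can switch to Harden (-2 → 1). Not NE.
(Harden, Harden, Decoy): Attacker can switch to Ignore (-4 → 1). Not NE.
(Harden, Harden, Harden): Defender can switch to Decoy (4 → 5). Not NE.
(Harden, Ignore, Decoy): Defender can switch to Decoy (-3 → -2). Not NE.
(Harden, Ignore, Harden): Auditor can switch to Decoy (-5 → -1). Not NE.
(Ignore, Harden, Decoy): Defender can switch to Decoy (-5 → -2). Not NE.
(Ignore, Harden, Harden): Defender can switch to Decoy (-1 → 5). Not NE.
(Ignore, Ignore, Decoy): Defender gets 3, best alternative -2; Attacker gets 0, best alternative -5; Auditor gets -3, best alternative -5. No profitable deviation — NE.
(The remaining 1 profile has a profitable deviation by the same check.)

The unique pure-strategy Nash equilibrium is (Ignore, Ignore, Decoy).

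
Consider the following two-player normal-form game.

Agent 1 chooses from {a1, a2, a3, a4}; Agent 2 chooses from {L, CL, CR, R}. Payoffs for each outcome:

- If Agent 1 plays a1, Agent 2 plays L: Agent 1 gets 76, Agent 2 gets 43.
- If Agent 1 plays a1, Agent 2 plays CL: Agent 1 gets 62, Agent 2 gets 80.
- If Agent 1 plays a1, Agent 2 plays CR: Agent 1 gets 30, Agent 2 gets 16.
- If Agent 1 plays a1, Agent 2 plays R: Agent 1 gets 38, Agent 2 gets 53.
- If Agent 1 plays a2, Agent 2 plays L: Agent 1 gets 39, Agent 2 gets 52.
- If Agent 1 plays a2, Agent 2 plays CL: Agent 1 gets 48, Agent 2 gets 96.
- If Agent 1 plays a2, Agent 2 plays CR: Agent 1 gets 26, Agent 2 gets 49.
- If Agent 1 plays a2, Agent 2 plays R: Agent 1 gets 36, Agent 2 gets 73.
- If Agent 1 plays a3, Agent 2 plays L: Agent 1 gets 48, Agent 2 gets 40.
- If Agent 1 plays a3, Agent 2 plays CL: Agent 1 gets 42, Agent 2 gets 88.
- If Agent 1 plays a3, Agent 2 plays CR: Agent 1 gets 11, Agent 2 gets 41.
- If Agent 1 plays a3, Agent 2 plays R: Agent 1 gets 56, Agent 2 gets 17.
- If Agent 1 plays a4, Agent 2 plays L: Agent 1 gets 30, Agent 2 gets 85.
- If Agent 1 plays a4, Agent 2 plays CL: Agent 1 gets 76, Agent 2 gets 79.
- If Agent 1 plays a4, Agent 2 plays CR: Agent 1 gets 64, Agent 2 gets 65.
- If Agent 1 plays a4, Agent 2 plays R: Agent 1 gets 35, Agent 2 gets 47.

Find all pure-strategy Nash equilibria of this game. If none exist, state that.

This game has no pure Nash equilibrium.

Agent 1 against L: payoffs 76, 39, 48, 30 → best response a1.
Agent 1 against CL: payoffs 62, 48, 42, 76 → best response a4.
Agent 1 against CR: payoffs 30, 26, 11, 64 → best response a4.
Agent 1 against R: payoffs 38, 36, 56, 35 → best response a3.
Agent 2 against a1: payoffs 43, 80, 16, 53 → best response CL.
Agent 2 against a2: payoffs 52, 96, 49, 73 → best response CL.
Agent 2 against a3: payoffs 40, 88, 41, 17 → best response CL.
Agent 2 against a4: payoffs 85, 79, 65, 47 → best response L.
No profile is a mutual best response for all players.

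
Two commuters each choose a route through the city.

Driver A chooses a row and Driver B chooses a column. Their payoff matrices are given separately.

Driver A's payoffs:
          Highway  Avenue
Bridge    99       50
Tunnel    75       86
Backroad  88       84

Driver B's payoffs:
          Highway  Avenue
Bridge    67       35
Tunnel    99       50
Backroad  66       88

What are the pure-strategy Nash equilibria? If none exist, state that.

The unique pure-strategy Nash equilibrium is (Bridge, Highway).

Driver A against Highway: payoffs 99, 75, 88 → best response Bridge.
Driver A against Avenue: payoffs 50, 86, 84 → best response Tunnel.
Driver B against Bridge: payoffs 67, 35 → best response Highway.
Driver B against Tunnel: payoffs 99, 50 → best response Highway.
Driver B against Backroad: payoffs 66, 88 → best response Avenue.
Mutual best responses: (Bridge, Highway).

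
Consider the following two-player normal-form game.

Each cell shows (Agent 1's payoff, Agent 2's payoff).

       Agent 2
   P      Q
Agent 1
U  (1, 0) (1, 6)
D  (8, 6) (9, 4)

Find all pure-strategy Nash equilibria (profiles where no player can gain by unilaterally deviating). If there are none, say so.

Check each profile: it is a Nash equilibrium iff no player can strictly gain by switching unilaterally.
(U, P): Agent 1 can switch to D (1 → 8). Not NE.
(U, Q): Agent 1 can switch to D (1 → 9). Not NE.
(D, P): Agent 1 gets 8, best alternative 1; Agent 2 gets 6, best alternative 4. No profitable deviation — NE.
(D, Q): Agent 2 can switch to P (4 → 6). Not NE.

The unique pure-strategy Nash equilibrium is (D, P).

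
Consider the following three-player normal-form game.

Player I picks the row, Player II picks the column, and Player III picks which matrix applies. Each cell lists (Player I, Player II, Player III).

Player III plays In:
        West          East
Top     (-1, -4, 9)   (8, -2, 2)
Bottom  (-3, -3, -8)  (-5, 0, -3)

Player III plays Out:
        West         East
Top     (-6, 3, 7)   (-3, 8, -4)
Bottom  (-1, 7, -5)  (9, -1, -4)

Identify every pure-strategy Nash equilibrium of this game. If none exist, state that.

For each player, find the best response to each opponent profile; mutual best responses are the pure NE.
Player I against (West, In): payoffs -1, -3 → best response Top.
Player I against (West, Out): payoffs -6, -1 → best response Bottom.
Player I against (East, In): payoffs 8, -5 → best response Top.
Player I against (East, Out): payoffs -3, 9 → best response Bottom.
Player II against (Top, In): payoffs -4, -2 → best response East.
Player II against (Top, Out): payoffs 3, 8 → best response East.
Player II against (Bottom, In): payoffs -3, 0 → best response East.
Player II against (Bottom, Out): payoffs 7, -1 → best response West.
Player III against (Top, West): payoffs 9, 7 → best response In.
Player III against (Top, East): payoffs 2, -4 → best response In.
Player III against (Bottom, West): payoffs -8, -5 → best response Out.
Player III against (Bottom, East): payoffs -3, -4 → best response In.
Mutual best responses: (Top, East, In); (Bottom, West, Out).

(Top, East, In), (Bottom, West, Out)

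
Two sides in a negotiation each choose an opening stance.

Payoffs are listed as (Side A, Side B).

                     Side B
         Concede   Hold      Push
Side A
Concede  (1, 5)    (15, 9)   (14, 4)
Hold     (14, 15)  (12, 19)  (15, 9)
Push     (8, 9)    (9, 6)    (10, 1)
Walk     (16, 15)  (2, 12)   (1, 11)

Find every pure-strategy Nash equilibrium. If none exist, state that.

Side A against Concede: payoffs 1, 14, 8, 16 → best response Walk.
Side A against Hold: payoffs 15, 12, 9, 2 → best response Concede.
Side A against Push: payoffs 14, 15, 10, 1 → best response Hold.
Side B against Concede: payoffs 5, 9, 4 → best response Hold.
Side B against Hold: payoffs 15, 19, 9 → best response Hold.
Side B against Push: payoffs 9, 6, 1 → best response Concede.
Side B against Walk: payoffs 15, 12, 11 → best response Concede.
Mutual best responses: (Concede, Hold); (Walk, Concede).

Pure-strategy Nash equilibria: (Concede, Hold); (Walk, Concede)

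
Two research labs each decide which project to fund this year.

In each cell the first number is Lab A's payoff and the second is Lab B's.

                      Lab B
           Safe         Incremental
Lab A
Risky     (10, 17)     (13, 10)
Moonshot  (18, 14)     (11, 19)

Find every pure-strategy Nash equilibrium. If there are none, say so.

No pure-strategy Nash equilibrium.

Lab A against Safe: payoffs 10, 18 → best response Moonshot.
Lab A against Incremental: payoffs 13, 11 → best response Risky.
Lab B against Risky: payoffs 17, 10 → best response Safe.
Lab B against Moonshot: payoffs 14, 19 → best response Incremental.
No profile is a mutual best response for all players.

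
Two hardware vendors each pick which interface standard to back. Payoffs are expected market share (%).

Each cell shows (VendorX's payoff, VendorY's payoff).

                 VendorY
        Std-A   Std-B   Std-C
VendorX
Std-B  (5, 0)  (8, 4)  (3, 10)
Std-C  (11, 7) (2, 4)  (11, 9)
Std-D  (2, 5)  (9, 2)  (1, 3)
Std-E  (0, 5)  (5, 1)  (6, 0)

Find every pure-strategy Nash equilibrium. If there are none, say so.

For each player, find the best response to each opponent profile; mutual best responses are the pure NE.
VendorX against Std-A: payoffs 5, 11, 2, 0 → best response Std-C.
VendorX against Std-B: payoffs 8, 2, 9, 5 → best response Std-D.
VendorX against Std-C: payoffs 3, 11, 1, 6 → best response Std-C.
VendorY against Std-B: payoffs 0, 4, 10 → best response Std-C.
VendorY against Std-C: payoffs 7, 4, 9 → best response Std-C.
VendorY against Std-D: payoffs 5, 2, 3 → best response Std-A.
VendorY against Std-E: payoffs 5, 1, 0 → best response Std-A.
Mutual best responses: (Std-C, Std-C).

(Std-C, Std-C)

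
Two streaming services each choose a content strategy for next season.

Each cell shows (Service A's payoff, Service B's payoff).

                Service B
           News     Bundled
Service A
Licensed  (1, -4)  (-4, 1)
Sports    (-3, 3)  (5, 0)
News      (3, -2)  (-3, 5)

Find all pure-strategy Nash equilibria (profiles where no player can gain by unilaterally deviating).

Service A against News: payoffs 1, -3, 3 → best response News.
Service A against Bundled: payoffs -4, 5, -3 → best response Sports.
Service B against Licensed: payoffs -4, 1 → best response Bundled.
Service B against Sports: payoffs 3, 0 → best response News.
Service B against News: payoffs -2, 5 → best response Bundled.
No profile is a mutual best response for all players.

This game has no pure Nash equilibrium.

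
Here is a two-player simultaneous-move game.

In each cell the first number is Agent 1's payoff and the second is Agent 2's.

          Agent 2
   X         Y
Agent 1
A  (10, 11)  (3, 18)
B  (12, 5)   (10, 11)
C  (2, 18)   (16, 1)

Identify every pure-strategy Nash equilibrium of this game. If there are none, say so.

Agent 1 against X: payoffs 10, 12, 2 → best response B.
Agent 1 against Y: payoffs 3, 10, 16 → best response C.
Agent 2 against A: payoffs 11, 18 → best response Y.
Agent 2 against B: payoffs 5, 11 → best response Y.
Agent 2 against C: payoffs 18, 1 → best response X.
No profile is a mutual best response for all players.

No pure-strategy Nash equilibrium.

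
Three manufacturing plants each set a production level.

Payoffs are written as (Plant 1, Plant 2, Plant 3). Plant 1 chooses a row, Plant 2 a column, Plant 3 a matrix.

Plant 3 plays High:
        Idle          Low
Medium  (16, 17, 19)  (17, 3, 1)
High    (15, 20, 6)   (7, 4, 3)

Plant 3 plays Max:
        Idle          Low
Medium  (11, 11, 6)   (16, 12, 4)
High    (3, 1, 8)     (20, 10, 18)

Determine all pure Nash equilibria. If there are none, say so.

Plant 1 against (Idle, High): payoffs 16, 15 → best response Medium.
Plant 1 against (Idle, Max): payoffs 11, 3 → best response Medium.
Plant 1 against (Low, High): payoffs 17, 7 → best response Medium.
Plant 1 against (Low, Max): payoffs 16, 20 → best response High.
Plant 2 against (Medium, High): payoffs 17, 3 → best response Idle.
Plant 2 against (Medium, Max): payoffs 11, 12 → best response Low.
Plant 2 against (High, High): payoffs 20, 4 → best response Idle.
Plant 2 against (High, Max): payoffs 1, 10 → best response Low.
Plant 3 against (Medium, Idle): payoffs 19, 6 → best response High.
Plant 3 against (Medium, Low): payoffs 1, 4 → best response Max.
Plant 3 against (High, Idle): payoffs 6, 8 → best response Max.
Plant 3 against (High, Low): payoffs 3, 18 → best response Max.
Mutual best responses: (Medium, Idle, High); (High, Low, Max).

(Medium, Idle, High), (High, Low, Max)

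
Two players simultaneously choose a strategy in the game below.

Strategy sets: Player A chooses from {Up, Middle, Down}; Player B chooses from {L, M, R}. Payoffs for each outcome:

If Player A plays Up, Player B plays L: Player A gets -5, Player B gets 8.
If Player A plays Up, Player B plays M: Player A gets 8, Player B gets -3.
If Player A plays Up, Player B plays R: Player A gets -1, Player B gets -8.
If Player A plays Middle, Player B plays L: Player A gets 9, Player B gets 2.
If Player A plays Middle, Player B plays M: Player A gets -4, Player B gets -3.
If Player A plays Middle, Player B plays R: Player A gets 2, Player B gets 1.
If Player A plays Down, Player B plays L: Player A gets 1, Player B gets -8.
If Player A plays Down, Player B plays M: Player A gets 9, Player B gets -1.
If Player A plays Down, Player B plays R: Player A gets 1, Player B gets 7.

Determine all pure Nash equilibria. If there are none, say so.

(Up, L): Player A can switch to Middle (-5 → 9). Not NE.
(Up, M): Player A can switch to Down (8 → 9). Not NE.
(Up, R): Player A can switch to Middle (-1 → 2). Not NE.
(Middle, L): Player A gets 9, best alternative 1; Player B gets 2, best alternative 1. No profitable deviation — NE.
(Middle, M): Player A can switch to Up (-4 → 8). Not NE.
(Middle, R): Player B can switch to L (1 → 2). Not NE.
(Down, L): Player A can switch to Middle (1 → 9). Not NE.
(Down, M): Player B can switch to R (-1 → 7). Not NE.
(Down, R): Player A can switch to Middle (1 → 2). Not NE.

The unique pure-strategy Nash equilibrium is (Middle, L).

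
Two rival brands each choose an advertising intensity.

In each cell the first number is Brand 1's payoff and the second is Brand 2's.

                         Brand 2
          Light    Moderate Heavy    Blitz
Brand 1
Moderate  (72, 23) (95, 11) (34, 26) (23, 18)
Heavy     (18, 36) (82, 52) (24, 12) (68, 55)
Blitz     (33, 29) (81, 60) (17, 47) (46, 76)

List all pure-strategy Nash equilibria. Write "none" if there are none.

Brand 1 against Light: payoffs 72, 18, 33 → best response Moderate.
Brand 1 against Moderate: payoffs 95, 82, 81 → best response Moderate.
Brand 1 against Heavy: payoffs 34, 24, 17 → best response Moderate.
Brand 1 against Blitz: payoffs 23, 68, 46 → best response Heavy.
Brand 2 against Moderate: payoffs 23, 11, 26, 18 → best response Heavy.
Brand 2 against Heavy: payoffs 36, 52, 12, 55 → best response Blitz.
Brand 2 against Blitz: payoffs 29, 60, 47, 76 → best response Blitz.
Mutual best responses: (Moderate, Heavy); (Heavy, Blitz).

Pure-strategy Nash equilibria: (Moderate, Heavy), (Heavy, Blitz)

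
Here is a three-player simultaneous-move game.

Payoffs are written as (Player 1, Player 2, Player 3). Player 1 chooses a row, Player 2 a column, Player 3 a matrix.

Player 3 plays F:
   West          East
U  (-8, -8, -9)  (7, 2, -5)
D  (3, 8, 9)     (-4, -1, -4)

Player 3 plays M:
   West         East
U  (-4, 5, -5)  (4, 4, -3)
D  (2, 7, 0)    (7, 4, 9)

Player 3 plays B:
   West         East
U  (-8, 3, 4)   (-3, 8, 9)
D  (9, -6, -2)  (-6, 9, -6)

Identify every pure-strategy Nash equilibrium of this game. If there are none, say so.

(U, East, B), (D, West, F)

Player 1 against (West, F): payoffs -8, 3 → best response D.
Player 1 against (West, M): payoffs -4, 2 → best response D.
Player 1 against (West, B): payoffs -8, 9 → best response D.
Player 1 against (East, F): payoffs 7, -4 → best response U.
Player 1 against (East, M): payoffs 4, 7 → best response D.
Player 1 against (East, B): payoffs -3, -6 → best response U.
Player 2 against (U, F): payoffs -8, 2 → best response East.
Player 2 against (U, M): payoffs 5, 4 → best response West.
Player 2 against (U, B): payoffs 3, 8 → best response East.
Player 2 against (D, F): payoffs 8, -1 → best response West.
Player 2 against (D, M): payoffs 7, 4 → best response West.
Player 2 against (D, B): payoffs -6, 9 → best response East.
Player 3 against (U, West): payoffs -9, -5, 4 → best response B.
Player 3 against (U, East): payoffs -5, -3, 9 → best response B.
Player 3 against (D, West): payoffs 9, 0, -2 → best response F.
Player 3 against (D, East): payoffs -4, 9, -6 → best response M.
Mutual best responses: (U, East, B); (D, West, F).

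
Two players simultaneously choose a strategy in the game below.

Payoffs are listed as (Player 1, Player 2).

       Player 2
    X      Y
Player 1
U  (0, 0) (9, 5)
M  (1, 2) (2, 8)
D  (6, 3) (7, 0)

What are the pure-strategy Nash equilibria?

(U, X): Player 1 can switch to M (0 → 1). Not NE.
(U, Y): Player 1 gets 9, best alternative 7; Player 2 gets 5, best alternative 0. No profitable deviation — NE.
(M, X): Player 1 can switch to D (1 → 6). Not NE.
(M, Y): Player 1 can switch to U (2 → 9). Not NE.
(D, X): Player 1 gets 6, best alternative 1; Player 2 gets 3, best alternative 0. No profitable deviation — NE.
(D, Y): Player 1 can switch to U (7 → 9). Not NE.

Pure-strategy Nash equilibria: (U, Y) and (D, X)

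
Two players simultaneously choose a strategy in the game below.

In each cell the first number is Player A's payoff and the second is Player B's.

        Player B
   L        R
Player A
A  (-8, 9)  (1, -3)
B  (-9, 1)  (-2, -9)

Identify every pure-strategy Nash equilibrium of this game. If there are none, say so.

(A, L)

Player A against L: payoffs -8, -9 → best response A.
Player A against R: payoffs 1, -2 → best response A.
Player B against A: payoffs 9, -3 → best response L.
Player B against B: payoffs 1, -9 → best response L.
Mutual best responses: (A, L).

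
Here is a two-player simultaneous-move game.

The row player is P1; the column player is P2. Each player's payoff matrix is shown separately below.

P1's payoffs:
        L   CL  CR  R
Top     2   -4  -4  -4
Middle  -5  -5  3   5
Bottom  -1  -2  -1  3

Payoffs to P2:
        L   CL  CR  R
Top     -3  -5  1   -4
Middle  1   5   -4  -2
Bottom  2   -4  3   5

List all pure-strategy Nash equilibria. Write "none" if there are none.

P1 against L: payoffs 2, -5, -1 → best response Top.
P1 against CL: payoffs -4, -5, -2 → best response Bottom.
P1 against CR: payoffs -4, 3, -1 → best response Middle.
P1 against R: payoffs -4, 5, 3 → best response Middle.
P2 against Top: payoffs -3, -5, 1, -4 → best response CR.
P2 against Middle: payoffs 1, 5, -4, -2 → best response CL.
P2 against Bottom: payoffs 2, -4, 3, 5 → best response R.
No profile is a mutual best response for all players.

This game has no pure Nash equilibrium.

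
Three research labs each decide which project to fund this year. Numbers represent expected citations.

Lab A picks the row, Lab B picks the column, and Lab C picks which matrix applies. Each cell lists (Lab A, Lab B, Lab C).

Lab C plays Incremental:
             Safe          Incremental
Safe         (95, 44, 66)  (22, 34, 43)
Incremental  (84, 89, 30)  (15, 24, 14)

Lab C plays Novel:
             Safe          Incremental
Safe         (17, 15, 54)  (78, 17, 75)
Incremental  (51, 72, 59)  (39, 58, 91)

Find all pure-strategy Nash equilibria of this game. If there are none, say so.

The pure Nash equilibria are (Safe, Safe, Incremental); (Safe, Incremental, Novel); (Incremental, Safe, Novel).

Lab A against (Safe, Incremental): payoffs 95, 84 → best response Safe.
Lab A against (Safe, Novel): payoffs 17, 51 → best response Incremental.
Lab A against (Incremental, Incremental): payoffs 22, 15 → best response Safe.
Lab A against (Incremental, Novel): payoffs 78, 39 → best response Safe.
Lab B against (Safe, Incremental): payoffs 44, 34 → best response Safe.
Lab B against (Safe, Novel): payoffs 15, 17 → best response Incremental.
Lab B against (Incremental, Incremental): payoffs 89, 24 → best response Safe.
Lab B against (Incremental, Novel): payoffs 72, 58 → best response Safe.
Lab C against (Safe, Safe): payoffs 66, 54 → best response Incremental.
Lab C against (Safe, Incremental): payoffs 43, 75 → best response Novel.
Lab C against (Incremental, Safe): payoffs 30, 59 → best response Novel.
Lab C against (Incremental, Incremental): payoffs 14, 91 → best response Novel.
Mutual best responses: (Safe, Safe, Incremental); (Safe, Incremental, Novel); (Incremental, Safe, Novel).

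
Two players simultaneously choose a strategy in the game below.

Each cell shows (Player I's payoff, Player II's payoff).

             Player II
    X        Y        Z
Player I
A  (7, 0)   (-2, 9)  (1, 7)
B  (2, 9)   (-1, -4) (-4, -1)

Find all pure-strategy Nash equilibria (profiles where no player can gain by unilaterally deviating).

For each player, find the best response to each opponent profile; mutual best responses are the pure NE.
Player I against X: payoffs 7, 2 → best response A.
Player I against Y: payoffs -2, -1 → best response B.
Player I against Z: payoffs 1, -4 → best response A.
Player II against A: payoffs 0, 9, 7 → best response Y.
Player II against B: payoffs 9, -4, -1 → best response X.
No profile is a mutual best response for all players.

none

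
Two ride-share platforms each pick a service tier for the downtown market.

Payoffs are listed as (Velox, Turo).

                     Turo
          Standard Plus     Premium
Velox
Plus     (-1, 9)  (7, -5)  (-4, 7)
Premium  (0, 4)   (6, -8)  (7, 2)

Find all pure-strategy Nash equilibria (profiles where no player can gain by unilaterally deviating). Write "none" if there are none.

(Premium, Standard)

Mark each player's best response to every combination of opponents' strategies; a profile where every player is best-responding is a pure Nash equilibrium.
Velox against Standard: payoffs -1, 0 → best response Premium.
Velox against Plus: payoffs 7, 6 → best response Plus.
Velox against Premium: payoffs -4, 7 → best response Premium.
Turo against Plus: payoffs 9, -5, 7 → best response Standard.
Turo against Premium: payoffs 4, -8, 2 → best response Standard.
Mutual best responses: (Premium, Standard).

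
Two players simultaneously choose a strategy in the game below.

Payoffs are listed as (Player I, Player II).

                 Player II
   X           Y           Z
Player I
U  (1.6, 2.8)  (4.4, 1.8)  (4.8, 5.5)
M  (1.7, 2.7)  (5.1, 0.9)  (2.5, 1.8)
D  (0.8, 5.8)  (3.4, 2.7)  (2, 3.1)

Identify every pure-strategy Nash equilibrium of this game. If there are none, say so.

(U, Z); (M, X)

Check each profile: it is a Nash equilibrium iff no player can strictly gain by switching unilaterally.
(U, X): Player I can switch to M (1.6 → 1.7). Not NE.
(U, Y): Player I can switch to M (4.4 → 5.1). Not NE.
(U, Z): Player I gets 4.8, best alternative 2.5; Player II gets 5.5, best alternative 2.8. No profitable deviation — NE.
(M, X): Player I gets 1.7, best alternative 1.6; Player II gets 2.7, best alternative 1.8. No profitable deviation — NE.
(M, Y): Player II can switch to X (0.9 → 2.7). Not NE.
(M, Z): Player I can switch to U (2.5 → 4.8). Not NE.
(D, X): Player I can switch to U (0.8 → 1.6). Not NE.
(D, Y): Player I can switch to U (3.4 → 4.4). Not NE.
(D, Z): Player I can switch to U (2 → 4.8). Not NE.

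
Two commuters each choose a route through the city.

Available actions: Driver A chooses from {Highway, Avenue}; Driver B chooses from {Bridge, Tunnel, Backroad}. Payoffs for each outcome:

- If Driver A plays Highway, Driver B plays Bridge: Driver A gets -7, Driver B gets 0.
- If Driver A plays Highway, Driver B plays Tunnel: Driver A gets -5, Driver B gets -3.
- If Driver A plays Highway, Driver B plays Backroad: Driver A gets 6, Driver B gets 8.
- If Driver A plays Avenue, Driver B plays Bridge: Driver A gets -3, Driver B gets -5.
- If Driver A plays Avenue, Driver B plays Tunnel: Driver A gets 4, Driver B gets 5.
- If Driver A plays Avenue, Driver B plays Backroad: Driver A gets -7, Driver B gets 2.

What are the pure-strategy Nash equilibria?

The pure Nash equilibria are (Highway, Backroad) and (Avenue, Tunnel).

(Highway, Bridge): Driver A can switch to Avenue (-7 → -3). Not NE.
(Highway, Tunnel): Driver A can switch to Avenue (-5 → 4). Not NE.
(Highway, Backroad): Driver A gets 6, best alternative -7; Driver B gets 8, best alternative 0. No profitable deviation — NE.
(Avenue, Bridge): Driver B can switch to Tunnel (-5 → 5). Not NE.
(Avenue, Tunnel): Driver A gets 4, best alternative -5; Driver B gets 5, best alternative 2. No profitable deviation — NE.
(Avenue, Backroad): Driver A can switch to Highway (-7 → 6). Not NE.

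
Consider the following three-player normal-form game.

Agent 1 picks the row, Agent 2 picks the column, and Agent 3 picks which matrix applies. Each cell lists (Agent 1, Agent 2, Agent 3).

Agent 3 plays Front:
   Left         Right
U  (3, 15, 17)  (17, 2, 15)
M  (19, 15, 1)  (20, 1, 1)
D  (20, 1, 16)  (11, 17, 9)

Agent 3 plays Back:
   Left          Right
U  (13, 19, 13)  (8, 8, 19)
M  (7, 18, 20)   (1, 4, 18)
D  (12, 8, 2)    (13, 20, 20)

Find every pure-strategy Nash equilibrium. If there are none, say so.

The unique pure-strategy Nash equilibrium is (D, Right, Back).

Mark each player's best response to every combination of opponents' strategies; a profile where every player is best-responding is a pure Nash equilibrium.
Agent 1 against (Left, Front): payoffs 3, 19, 20 → best response D.
Agent 1 against (Left, Back): payoffs 13, 7, 12 → best response U.
Agent 1 against (Right, Front): payoffs 17, 20, 11 → best response M.
Agent 1 against (Right, Back): payoffs 8, 1, 13 → best response D.
Agent 2 against (U, Front): payoffs 15, 2 → best response Left.
Agent 2 against (U, Back): payoffs 19, 8 → best response Left.
Agent 2 against (M, Front): payoffs 15, 1 → best response Left.
Agent 2 against (M, Back): payoffs 18, 4 → best response Left.
Agent 2 against (D, Front): payoffs 1, 17 → best response Right.
Agent 2 against (D, Back): payoffs 8, 20 → best response Right.
Agent 3 against (U, Left): payoffs 17, 13 → best response Front.
Agent 3 against (U, Right): payoffs 15, 19 → best response Back.
Agent 3 against (M, Left): payoffs 1, 20 → best response Back.
Agent 3 against (M, Right): payoffs 1, 18 → best response Back.
Agent 3 against (D, Left): payoffs 16, 2 → best response Front.
Agent 3 against (D, Right): payoffs 9, 20 → best response Back.
Mutual best responses: (D, Right, Back).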